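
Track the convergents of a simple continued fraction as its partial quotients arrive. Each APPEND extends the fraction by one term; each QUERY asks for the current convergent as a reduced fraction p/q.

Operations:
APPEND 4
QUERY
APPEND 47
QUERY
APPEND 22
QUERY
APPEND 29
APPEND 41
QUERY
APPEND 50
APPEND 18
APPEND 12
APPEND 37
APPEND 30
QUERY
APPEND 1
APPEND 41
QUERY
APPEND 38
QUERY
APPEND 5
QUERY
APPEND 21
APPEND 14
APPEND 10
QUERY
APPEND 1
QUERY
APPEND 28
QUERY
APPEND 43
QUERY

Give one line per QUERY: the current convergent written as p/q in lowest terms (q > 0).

4/1
189/47
4162/1035
4960529/1233577
60025379185797/14927022335698
2603026937109478/647316880921105
98977048038402205/24613465617894317
497488267129120503/123714644970392690
1491993405414031725318/371026708859159780687
1640138122889659904573/407867117644076144675
47415860846324509053362/11791306002893291831587
2040522154514843549199139/507434025242055624902916

APPEND 4: p_0 = 4·1 + 0 = 4, q_0 = 4·0 + 1 = 1 → 4/1
APPEND 47: p_1 = 47·4 + 1 = 189, q_1 = 47·1 + 0 = 47 → 189/47
APPEND 22: p_2 = 22·189 + 4 = 4162, q_2 = 22·47 + 1 = 1035 → 4162/1035
APPEND 29: p_3 = 29·4162 + 189 = 120887, q_3 = 29·1035 + 47 = 30062 → 120887/30062
APPEND 41: p_4 = 41·120887 + 4162 = 4960529, q_4 = 41·30062 + 1035 = 1233577 → 4960529/1233577
APPEND 50: p_5 = 50·4960529 + 120887 = 248147337, q_5 = 50·1233577 + 30062 = 61708912 → 248147337/61708912
APPEND 18: p_6 = 18·248147337 + 4960529 = 4471612595, q_6 = 18·61708912 + 1233577 = 1111993993 → 4471612595/1111993993
APPEND 12: p_7 = 12·4471612595 + 248147337 = 53907498477, q_7 = 12·1111993993 + 61708912 = 13405636828 → 53907498477/13405636828
APPEND 37: p_8 = 37·53907498477 + 4471612595 = 1999049056244, q_8 = 37·13405636828 + 1111993993 = 497120556629 → 1999049056244/497120556629
APPEND 30: p_9 = 30·1999049056244 + 53907498477 = 60025379185797, q_9 = 30·497120556629 + 13405636828 = 14927022335698 → 60025379185797/14927022335698
APPEND 1: p_10 = 1·60025379185797 + 1999049056244 = 62024428242041, q_10 = 1·14927022335698 + 497120556629 = 15424142892327 → 62024428242041/15424142892327
APPEND 41: p_11 = 41·62024428242041 + 60025379185797 = 2603026937109478, q_11 = 41·15424142892327 + 14927022335698 = 647316880921105 → 2603026937109478/647316880921105
APPEND 38: p_12 = 38·2603026937109478 + 62024428242041 = 98977048038402205, q_12 = 38·647316880921105 + 15424142892327 = 24613465617894317 → 98977048038402205/24613465617894317
APPEND 5: p_13 = 5·98977048038402205 + 2603026937109478 = 497488267129120503, q_13 = 5·24613465617894317 + 647316880921105 = 123714644970392690 → 497488267129120503/123714644970392690
APPEND 21: p_14 = 21·497488267129120503 + 98977048038402205 = 10546230657749932768, q_14 = 21·123714644970392690 + 24613465617894317 = 2622621009996140807 → 10546230657749932768/2622621009996140807
APPEND 14: p_15 = 14·10546230657749932768 + 497488267129120503 = 148144717475628179255, q_15 = 14·2622621009996140807 + 123714644970392690 = 36840408784916363988 → 148144717475628179255/36840408784916363988
APPEND 10: p_16 = 10·148144717475628179255 + 10546230657749932768 = 1491993405414031725318, q_16 = 10·36840408784916363988 + 2622621009996140807 = 371026708859159780687 → 1491993405414031725318/371026708859159780687
APPEND 1: p_17 = 1·1491993405414031725318 + 148144717475628179255 = 1640138122889659904573, q_17 = 1·371026708859159780687 + 36840408784916363988 = 407867117644076144675 → 1640138122889659904573/407867117644076144675
APPEND 28: p_18 = 28·1640138122889659904573 + 1491993405414031725318 = 47415860846324509053362, q_18 = 28·407867117644076144675 + 371026708859159780687 = 11791306002893291831587 → 47415860846324509053362/11791306002893291831587
APPEND 43: p_19 = 43·47415860846324509053362 + 1640138122889659904573 = 2040522154514843549199139, q_19 = 43·11791306002893291831587 + 407867117644076144675 = 507434025242055624902916 → 2040522154514843549199139/507434025242055624902916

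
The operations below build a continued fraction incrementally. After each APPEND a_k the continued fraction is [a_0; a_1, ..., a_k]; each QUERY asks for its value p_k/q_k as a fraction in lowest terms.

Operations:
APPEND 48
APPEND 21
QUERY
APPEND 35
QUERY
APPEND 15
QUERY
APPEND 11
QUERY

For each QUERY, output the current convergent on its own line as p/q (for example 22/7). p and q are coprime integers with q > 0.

1009/21
35363/736
531454/11061
5881357/122407

APPEND 48: p_0 = 48·1 + 0 = 48, q_0 = 48·0 + 1 = 1 → 48/1
APPEND 21: p_1 = 21·48 + 1 = 1009, q_1 = 21·1 + 0 = 21 → 1009/21
APPEND 35: p_2 = 35·1009 + 48 = 35363, q_2 = 35·21 + 1 = 736 → 35363/736
APPEND 15: p_3 = 15·35363 + 1009 = 531454, q_3 = 15·736 + 21 = 11061 → 531454/11061
APPEND 11: p_4 = 11·531454 + 35363 = 5881357, q_4 = 11·11061 + 736 = 122407 → 5881357/122407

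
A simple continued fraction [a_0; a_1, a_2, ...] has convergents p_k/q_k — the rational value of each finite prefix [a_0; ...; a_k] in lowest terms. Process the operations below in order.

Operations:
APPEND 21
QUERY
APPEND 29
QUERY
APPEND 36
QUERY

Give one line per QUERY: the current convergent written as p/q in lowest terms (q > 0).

APPEND 21: p_0 = 21·1 + 0 = 21, q_0 = 21·0 + 1 = 1 → 21/1
APPEND 29: p_1 = 29·21 + 1 = 610, q_1 = 29·1 + 0 = 29 → 610/29
APPEND 36: p_2 = 36·610 + 21 = 21981, q_2 = 36·29 + 1 = 1045 → 21981/1045

21/1
610/29
21981/1045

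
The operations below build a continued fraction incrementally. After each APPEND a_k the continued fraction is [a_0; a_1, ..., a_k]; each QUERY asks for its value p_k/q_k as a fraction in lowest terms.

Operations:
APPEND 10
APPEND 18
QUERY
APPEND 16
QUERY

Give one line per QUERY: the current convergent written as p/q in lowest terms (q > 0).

APPEND 10: p_0 = 10·1 + 0 = 10, q_0 = 10·0 + 1 = 1 → 10/1
APPEND 18: p_1 = 18·10 + 1 = 181, q_1 = 18·1 + 0 = 18 → 181/18
APPEND 16: p_2 = 16·181 + 10 = 2906, q_2 = 16·18 + 1 = 289 → 2906/289

181/18
2906/289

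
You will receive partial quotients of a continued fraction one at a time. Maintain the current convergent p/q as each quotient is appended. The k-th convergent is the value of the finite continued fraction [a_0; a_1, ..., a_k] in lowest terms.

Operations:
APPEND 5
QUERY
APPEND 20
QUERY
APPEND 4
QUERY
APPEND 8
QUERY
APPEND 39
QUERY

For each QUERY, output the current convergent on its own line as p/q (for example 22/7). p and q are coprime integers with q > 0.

5/1
101/20
409/81
3373/668
131956/26133

APPEND 5: p_0 = 5·1 + 0 = 5, q_0 = 5·0 + 1 = 1 → 5/1
APPEND 20: p_1 = 20·5 + 1 = 101, q_1 = 20·1 + 0 = 20 → 101/20
APPEND 4: p_2 = 4·101 + 5 = 409, q_2 = 4·20 + 1 = 81 → 409/81
APPEND 8: p_3 = 8·409 + 101 = 3373, q_3 = 8·81 + 20 = 668 → 3373/668
APPEND 39: p_4 = 39·3373 + 409 = 131956, q_4 = 39·668 + 81 = 26133 → 131956/26133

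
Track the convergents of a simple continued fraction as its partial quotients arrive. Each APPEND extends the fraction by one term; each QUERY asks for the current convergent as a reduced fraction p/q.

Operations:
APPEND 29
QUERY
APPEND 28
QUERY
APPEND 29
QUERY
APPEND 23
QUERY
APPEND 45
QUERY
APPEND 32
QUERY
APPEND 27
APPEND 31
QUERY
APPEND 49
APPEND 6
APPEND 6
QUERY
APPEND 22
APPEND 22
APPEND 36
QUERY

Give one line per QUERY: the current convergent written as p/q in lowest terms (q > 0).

APPEND 29: p_0 = 29·1 + 0 = 29, q_0 = 29·0 + 1 = 1 → 29/1
APPEND 28: p_1 = 28·29 + 1 = 813, q_1 = 28·1 + 0 = 28 → 813/28
APPEND 29: p_2 = 29·813 + 29 = 23606, q_2 = 29·28 + 1 = 813 → 23606/813
APPEND 23: p_3 = 23·23606 + 813 = 543751, q_3 = 23·813 + 28 = 18727 → 543751/18727
APPEND 45: p_4 = 45·543751 + 23606 = 24492401, q_4 = 45·18727 + 813 = 843528 → 24492401/843528
APPEND 32: p_5 = 32·24492401 + 543751 = 784300583, q_5 = 32·843528 + 18727 = 27011623 → 784300583/27011623
APPEND 27: p_6 = 27·784300583 + 24492401 = 21200608142, q_6 = 27·27011623 + 843528 = 730157349 → 21200608142/730157349
APPEND 31: p_7 = 31·21200608142 + 784300583 = 658003152985, q_7 = 31·730157349 + 27011623 = 22661889442 → 658003152985/22661889442
APPEND 49: p_8 = 49·658003152985 + 21200608142 = 32263355104407, q_8 = 49·22661889442 + 730157349 = 1111162740007 → 32263355104407/1111162740007
APPEND 6: p_9 = 6·32263355104407 + 658003152985 = 194238133779427, q_9 = 6·1111162740007 + 22661889442 = 6689638329484 → 194238133779427/6689638329484
APPEND 6: p_10 = 6·194238133779427 + 32263355104407 = 1197692157780969, q_10 = 6·6689638329484 + 1111162740007 = 41248992716911 → 1197692157780969/41248992716911
APPEND 22: p_11 = 22·1197692157780969 + 194238133779427 = 26543465604960745, q_11 = 22·41248992716911 + 6689638329484 = 914167478101526 → 26543465604960745/914167478101526
APPEND 22: p_12 = 22·26543465604960745 + 1197692157780969 = 585153935466917359, q_12 = 22·914167478101526 + 41248992716911 = 20152933510950483 → 585153935466917359/20152933510950483
APPEND 36: p_13 = 36·585153935466917359 + 26543465604960745 = 21092085142413985669, q_13 = 36·20152933510950483 + 914167478101526 = 726419773872318914 → 21092085142413985669/726419773872318914

29/1
813/28
23606/813
543751/18727
24492401/843528
784300583/27011623
658003152985/22661889442
1197692157780969/41248992716911
21092085142413985669/726419773872318914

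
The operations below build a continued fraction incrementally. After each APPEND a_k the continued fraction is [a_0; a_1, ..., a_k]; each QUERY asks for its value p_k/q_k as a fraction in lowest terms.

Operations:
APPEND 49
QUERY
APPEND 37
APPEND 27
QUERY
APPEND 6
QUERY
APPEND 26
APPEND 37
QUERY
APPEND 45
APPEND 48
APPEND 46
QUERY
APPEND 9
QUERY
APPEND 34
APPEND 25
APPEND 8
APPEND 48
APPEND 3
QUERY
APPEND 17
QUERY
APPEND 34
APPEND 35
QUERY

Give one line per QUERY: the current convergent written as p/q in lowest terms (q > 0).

APPEND 49: p_0 = 49·1 + 0 = 49, q_0 = 49·0 + 1 = 1 → 49/1
APPEND 37: p_1 = 37·49 + 1 = 1814, q_1 = 37·1 + 0 = 37 → 1814/37
APPEND 27: p_2 = 27·1814 + 49 = 49027, q_2 = 27·37 + 1 = 1000 → 49027/1000
APPEND 6: p_3 = 6·49027 + 1814 = 295976, q_3 = 6·1000 + 37 = 6037 → 295976/6037
APPEND 26: p_4 = 26·295976 + 49027 = 7744403, q_4 = 26·6037 + 1000 = 157962 → 7744403/157962
APPEND 37: p_5 = 37·7744403 + 295976 = 286838887, q_5 = 37·157962 + 6037 = 5850631 → 286838887/5850631
APPEND 45: p_6 = 45·286838887 + 7744403 = 12915494318, q_6 = 45·5850631 + 157962 = 263436357 → 12915494318/263436357
APPEND 48: p_7 = 48·12915494318 + 286838887 = 620230566151, q_7 = 48·263436357 + 5850631 = 12650795767 → 620230566151/12650795767
APPEND 46: p_8 = 46·620230566151 + 12915494318 = 28543521537264, q_8 = 46·12650795767 + 263436357 = 582200041639 → 28543521537264/582200041639
APPEND 9: p_9 = 9·28543521537264 + 620230566151 = 257511924401527, q_9 = 9·582200041639 + 12650795767 = 5252451170518 → 257511924401527/5252451170518
APPEND 34: p_10 = 34·257511924401527 + 28543521537264 = 8783948951189182, q_10 = 34·5252451170518 + 582200041639 = 179165539839251 → 8783948951189182/179165539839251
APPEND 25: p_11 = 25·8783948951189182 + 257511924401527 = 219856235704131077, q_11 = 25·179165539839251 + 5252451170518 = 4484390947151793 → 219856235704131077/4484390947151793
APPEND 8: p_12 = 8·219856235704131077 + 8783948951189182 = 1767633834584237798, q_12 = 8·4484390947151793 + 179165539839251 = 36054293117053595 → 1767633834584237798/36054293117053595
APPEND 48: p_13 = 48·1767633834584237798 + 219856235704131077 = 85066280295747545381, q_13 = 48·36054293117053595 + 4484390947151793 = 1735090460565724353 → 85066280295747545381/1735090460565724353
APPEND 3: p_14 = 3·85066280295747545381 + 1767633834584237798 = 256966474721826873941, q_14 = 3·1735090460565724353 + 36054293117053595 = 5241325674814226654 → 256966474721826873941/5241325674814226654
APPEND 17: p_15 = 17·256966474721826873941 + 85066280295747545381 = 4453496350566804402378, q_15 = 17·5241325674814226654 + 1735090460565724353 = 90837626932407577471 → 4453496350566804402378/90837626932407577471
APPEND 34: p_16 = 34·4453496350566804402378 + 256966474721826873941 = 151675842393993176554793, q_16 = 34·90837626932407577471 + 5241325674814226654 = 3093720641376671860668 → 151675842393993176554793/3093720641376671860668
APPEND 35: p_17 = 35·151675842393993176554793 + 4453496350566804402378 = 5313107980140327983820133, q_17 = 35·3093720641376671860668 + 90837626932407577471 = 108371060075115922700851 → 5313107980140327983820133/108371060075115922700851

49/1
49027/1000
295976/6037
286838887/5850631
28543521537264/582200041639
257511924401527/5252451170518
256966474721826873941/5241325674814226654
4453496350566804402378/90837626932407577471
5313107980140327983820133/108371060075115922700851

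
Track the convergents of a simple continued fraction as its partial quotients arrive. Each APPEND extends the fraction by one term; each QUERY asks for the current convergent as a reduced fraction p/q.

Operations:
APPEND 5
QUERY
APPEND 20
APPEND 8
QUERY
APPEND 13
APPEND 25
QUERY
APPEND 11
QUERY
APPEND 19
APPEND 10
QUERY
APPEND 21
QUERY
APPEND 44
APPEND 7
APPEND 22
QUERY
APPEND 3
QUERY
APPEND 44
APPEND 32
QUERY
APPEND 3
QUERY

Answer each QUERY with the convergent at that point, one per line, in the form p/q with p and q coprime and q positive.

APPEND 5: p_0 = 5·1 + 0 = 5, q_0 = 5·0 + 1 = 1 → 5/1
APPEND 20: p_1 = 20·5 + 1 = 101, q_1 = 20·1 + 0 = 20 → 101/20
APPEND 8: p_2 = 8·101 + 5 = 813, q_2 = 8·20 + 1 = 161 → 813/161
APPEND 13: p_3 = 13·813 + 101 = 10670, q_3 = 13·161 + 20 = 2113 → 10670/2113
APPEND 25: p_4 = 25·10670 + 813 = 267563, q_4 = 25·2113 + 161 = 52986 → 267563/52986
APPEND 11: p_5 = 11·267563 + 10670 = 2953863, q_5 = 11·52986 + 2113 = 584959 → 2953863/584959
APPEND 19: p_6 = 19·2953863 + 267563 = 56390960, q_6 = 19·584959 + 52986 = 11167207 → 56390960/11167207
APPEND 10: p_7 = 10·56390960 + 2953863 = 566863463, q_7 = 10·11167207 + 584959 = 112257029 → 566863463/112257029
APPEND 21: p_8 = 21·566863463 + 56390960 = 11960523683, q_8 = 21·112257029 + 11167207 = 2368564816 → 11960523683/2368564816
APPEND 44: p_9 = 44·11960523683 + 566863463 = 526829905515, q_9 = 44·2368564816 + 112257029 = 104329108933 → 526829905515/104329108933
APPEND 7: p_10 = 7·526829905515 + 11960523683 = 3699769862288, q_10 = 7·104329108933 + 2368564816 = 732672327347 → 3699769862288/732672327347
APPEND 22: p_11 = 22·3699769862288 + 526829905515 = 81921766875851, q_11 = 22·732672327347 + 104329108933 = 16223120310567 → 81921766875851/16223120310567
APPEND 3: p_12 = 3·81921766875851 + 3699769862288 = 249465070489841, q_12 = 3·16223120310567 + 732672327347 = 49402033259048 → 249465070489841/49402033259048
APPEND 44: p_13 = 44·249465070489841 + 81921766875851 = 11058384868428855, q_13 = 44·49402033259048 + 16223120310567 = 2189912583708679 → 11058384868428855/2189912583708679
APPEND 32: p_14 = 32·11058384868428855 + 249465070489841 = 354117780860213201, q_14 = 32·2189912583708679 + 49402033259048 = 70126604711936776 → 354117780860213201/70126604711936776
APPEND 3: p_15 = 3·354117780860213201 + 11058384868428855 = 1073411727449068458, q_15 = 3·70126604711936776 + 2189912583708679 = 212569726719519007 → 1073411727449068458/212569726719519007

5/1
813/161
267563/52986
2953863/584959
566863463/112257029
11960523683/2368564816
81921766875851/16223120310567
249465070489841/49402033259048
354117780860213201/70126604711936776
1073411727449068458/212569726719519007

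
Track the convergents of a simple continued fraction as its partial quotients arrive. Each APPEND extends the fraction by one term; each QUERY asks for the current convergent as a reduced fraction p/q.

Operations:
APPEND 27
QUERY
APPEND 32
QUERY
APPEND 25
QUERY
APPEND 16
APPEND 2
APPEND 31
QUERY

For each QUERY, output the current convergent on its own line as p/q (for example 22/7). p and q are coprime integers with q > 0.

27/1
865/32
21652/801
22550923/834255

APPEND 27: p_0 = 27·1 + 0 = 27, q_0 = 27·0 + 1 = 1 → 27/1
APPEND 32: p_1 = 32·27 + 1 = 865, q_1 = 32·1 + 0 = 32 → 865/32
APPEND 25: p_2 = 25·865 + 27 = 21652, q_2 = 25·32 + 1 = 801 → 21652/801
APPEND 16: p_3 = 16·21652 + 865 = 347297, q_3 = 16·801 + 32 = 12848 → 347297/12848
APPEND 2: p_4 = 2·347297 + 21652 = 716246, q_4 = 2·12848 + 801 = 26497 → 716246/26497
APPEND 31: p_5 = 31·716246 + 347297 = 22550923, q_5 = 31·26497 + 12848 = 834255 → 22550923/834255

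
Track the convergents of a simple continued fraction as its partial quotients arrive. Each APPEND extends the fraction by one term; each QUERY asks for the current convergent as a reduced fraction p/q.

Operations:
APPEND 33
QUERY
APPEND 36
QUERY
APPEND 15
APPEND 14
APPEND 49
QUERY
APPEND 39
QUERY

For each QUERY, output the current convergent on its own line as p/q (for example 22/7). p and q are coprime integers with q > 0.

33/1
1189/36
12333577/373431
481260844/14571419

APPEND 33: p_0 = 33·1 + 0 = 33, q_0 = 33·0 + 1 = 1 → 33/1
APPEND 36: p_1 = 36·33 + 1 = 1189, q_1 = 36·1 + 0 = 36 → 1189/36
APPEND 15: p_2 = 15·1189 + 33 = 17868, q_2 = 15·36 + 1 = 541 → 17868/541
APPEND 14: p_3 = 14·17868 + 1189 = 251341, q_3 = 14·541 + 36 = 7610 → 251341/7610
APPEND 49: p_4 = 49·251341 + 17868 = 12333577, q_4 = 49·7610 + 541 = 373431 → 12333577/373431
APPEND 39: p_5 = 39·12333577 + 251341 = 481260844, q_5 = 39·373431 + 7610 = 14571419 → 481260844/14571419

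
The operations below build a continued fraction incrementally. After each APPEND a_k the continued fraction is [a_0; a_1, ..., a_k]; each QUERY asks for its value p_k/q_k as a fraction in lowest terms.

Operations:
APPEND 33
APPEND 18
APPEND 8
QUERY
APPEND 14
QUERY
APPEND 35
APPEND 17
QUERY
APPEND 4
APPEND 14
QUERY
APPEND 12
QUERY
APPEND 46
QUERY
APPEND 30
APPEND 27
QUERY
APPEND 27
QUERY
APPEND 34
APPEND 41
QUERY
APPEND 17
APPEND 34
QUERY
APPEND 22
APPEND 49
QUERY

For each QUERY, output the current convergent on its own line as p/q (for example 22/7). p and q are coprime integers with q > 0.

4793/145
67697/2048
40428893/1223073
2337685533/70720711
28216316156/853612649
1300288228709/39336902565
1055295594019211/31925275521738
28532017901696123/863163399776525
39845432092220879236/1205421878984643633
23103524074140446449006/698938170281618065499
24961941306981670043563319/755159841753622629075522

APPEND 33: p_0 = 33·1 + 0 = 33, q_0 = 33·0 + 1 = 1 → 33/1
APPEND 18: p_1 = 18·33 + 1 = 595, q_1 = 18·1 + 0 = 18 → 595/18
APPEND 8: p_2 = 8·595 + 33 = 4793, q_2 = 8·18 + 1 = 145 → 4793/145
APPEND 14: p_3 = 14·4793 + 595 = 67697, q_3 = 14·145 + 18 = 2048 → 67697/2048
APPEND 35: p_4 = 35·67697 + 4793 = 2374188, q_4 = 35·2048 + 145 = 71825 → 2374188/71825
APPEND 17: p_5 = 17·2374188 + 67697 = 40428893, q_5 = 17·71825 + 2048 = 1223073 → 40428893/1223073
APPEND 4: p_6 = 4·40428893 + 2374188 = 164089760, q_6 = 4·1223073 + 71825 = 4964117 → 164089760/4964117
APPEND 14: p_7 = 14·164089760 + 40428893 = 2337685533, q_7 = 14·4964117 + 1223073 = 70720711 → 2337685533/70720711
APPEND 12: p_8 = 12·2337685533 + 164089760 = 28216316156, q_8 = 12·70720711 + 4964117 = 853612649 → 28216316156/853612649
APPEND 46: p_9 = 46·28216316156 + 2337685533 = 1300288228709, q_9 = 46·853612649 + 70720711 = 39336902565 → 1300288228709/39336902565
APPEND 30: p_10 = 30·1300288228709 + 28216316156 = 39036863177426, q_10 = 30·39336902565 + 853612649 = 1180960689599 → 39036863177426/1180960689599
APPEND 27: p_11 = 27·39036863177426 + 1300288228709 = 1055295594019211, q_11 = 27·1180960689599 + 39336902565 = 31925275521738 → 1055295594019211/31925275521738
APPEND 27: p_12 = 27·1055295594019211 + 39036863177426 = 28532017901696123, q_12 = 27·31925275521738 + 1180960689599 = 863163399776525 → 28532017901696123/863163399776525
APPEND 34: p_13 = 34·28532017901696123 + 1055295594019211 = 971143904251687393, q_13 = 34·863163399776525 + 31925275521738 = 29379480867923588 → 971143904251687393/29379480867923588
APPEND 41: p_14 = 41·971143904251687393 + 28532017901696123 = 39845432092220879236, q_14 = 41·29379480867923588 + 863163399776525 = 1205421878984643633 → 39845432092220879236/1205421878984643633
APPEND 17: p_15 = 17·39845432092220879236 + 971143904251687393 = 678343489472006634405, q_15 = 17·1205421878984643633 + 29379480867923588 = 20521551423606865349 → 678343489472006634405/20521551423606865349
APPEND 34: p_16 = 34·678343489472006634405 + 39845432092220879236 = 23103524074140446449006, q_16 = 34·20521551423606865349 + 1205421878984643633 = 698938170281618065499 → 23103524074140446449006/698938170281618065499
APPEND 22: p_17 = 22·23103524074140446449006 + 678343489472006634405 = 508955873120561828512537, q_17 = 22·698938170281618065499 + 20521551423606865349 = 15397161297619204306327 → 508955873120561828512537/15397161297619204306327
APPEND 49: p_18 = 49·508955873120561828512537 + 23103524074140446449006 = 24961941306981670043563319, q_18 = 49·15397161297619204306327 + 698938170281618065499 = 755159841753622629075522 → 24961941306981670043563319/755159841753622629075522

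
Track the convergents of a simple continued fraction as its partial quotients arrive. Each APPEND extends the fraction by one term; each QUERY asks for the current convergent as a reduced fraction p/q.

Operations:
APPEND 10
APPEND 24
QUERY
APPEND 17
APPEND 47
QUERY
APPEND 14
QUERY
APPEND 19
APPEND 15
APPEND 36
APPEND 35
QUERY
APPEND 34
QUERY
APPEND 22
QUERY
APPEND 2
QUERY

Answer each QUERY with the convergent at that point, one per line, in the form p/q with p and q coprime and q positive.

241/24
193270/19247
2709887/269867
982774448357/97870646287
33442388287613/3330396064490
736715316775843/73366584065067
1506873021839299/150063564194624

APPEND 10: p_0 = 10·1 + 0 = 10, q_0 = 10·0 + 1 = 1 → 10/1
APPEND 24: p_1 = 24·10 + 1 = 241, q_1 = 24·1 + 0 = 24 → 241/24
APPEND 17: p_2 = 17·241 + 10 = 4107, q_2 = 17·24 + 1 = 409 → 4107/409
APPEND 47: p_3 = 47·4107 + 241 = 193270, q_3 = 47·409 + 24 = 19247 → 193270/19247
APPEND 14: p_4 = 14·193270 + 4107 = 2709887, q_4 = 14·19247 + 409 = 269867 → 2709887/269867
APPEND 19: p_5 = 19·2709887 + 193270 = 51681123, q_5 = 19·269867 + 19247 = 5146720 → 51681123/5146720
APPEND 15: p_6 = 15·51681123 + 2709887 = 777926732, q_6 = 15·5146720 + 269867 = 77470667 → 777926732/77470667
APPEND 36: p_7 = 36·777926732 + 51681123 = 28057043475, q_7 = 36·77470667 + 5146720 = 2794090732 → 28057043475/2794090732
APPEND 35: p_8 = 35·28057043475 + 777926732 = 982774448357, q_8 = 35·2794090732 + 77470667 = 97870646287 → 982774448357/97870646287
APPEND 34: p_9 = 34·982774448357 + 28057043475 = 33442388287613, q_9 = 34·97870646287 + 2794090732 = 3330396064490 → 33442388287613/3330396064490
APPEND 22: p_10 = 22·33442388287613 + 982774448357 = 736715316775843, q_10 = 22·3330396064490 + 97870646287 = 73366584065067 → 736715316775843/73366584065067
APPEND 2: p_11 = 2·736715316775843 + 33442388287613 = 1506873021839299, q_11 = 2·73366584065067 + 3330396064490 = 150063564194624 → 1506873021839299/150063564194624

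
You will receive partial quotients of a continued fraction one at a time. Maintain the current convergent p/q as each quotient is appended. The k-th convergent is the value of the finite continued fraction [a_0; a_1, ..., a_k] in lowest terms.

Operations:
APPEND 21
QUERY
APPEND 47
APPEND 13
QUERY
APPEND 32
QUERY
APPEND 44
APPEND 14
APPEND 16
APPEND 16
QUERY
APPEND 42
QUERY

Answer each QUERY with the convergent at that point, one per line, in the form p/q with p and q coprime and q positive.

21/1
12865/612
412668/19631
65773364474/3128900031
2766576218421/131608599998

APPEND 21: p_0 = 21·1 + 0 = 21, q_0 = 21·0 + 1 = 1 → 21/1
APPEND 47: p_1 = 47·21 + 1 = 988, q_1 = 47·1 + 0 = 47 → 988/47
APPEND 13: p_2 = 13·988 + 21 = 12865, q_2 = 13·47 + 1 = 612 → 12865/612
APPEND 32: p_3 = 32·12865 + 988 = 412668, q_3 = 32·612 + 47 = 19631 → 412668/19631
APPEND 44: p_4 = 44·412668 + 12865 = 18170257, q_4 = 44·19631 + 612 = 864376 → 18170257/864376
APPEND 14: p_5 = 14·18170257 + 412668 = 254796266, q_5 = 14·864376 + 19631 = 12120895 → 254796266/12120895
APPEND 16: p_6 = 16·254796266 + 18170257 = 4094910513, q_6 = 16·12120895 + 864376 = 194798696 → 4094910513/194798696
APPEND 16: p_7 = 16·4094910513 + 254796266 = 65773364474, q_7 = 16·194798696 + 12120895 = 3128900031 → 65773364474/3128900031
APPEND 42: p_8 = 42·65773364474 + 4094910513 = 2766576218421, q_8 = 42·3128900031 + 194798696 = 131608599998 → 2766576218421/131608599998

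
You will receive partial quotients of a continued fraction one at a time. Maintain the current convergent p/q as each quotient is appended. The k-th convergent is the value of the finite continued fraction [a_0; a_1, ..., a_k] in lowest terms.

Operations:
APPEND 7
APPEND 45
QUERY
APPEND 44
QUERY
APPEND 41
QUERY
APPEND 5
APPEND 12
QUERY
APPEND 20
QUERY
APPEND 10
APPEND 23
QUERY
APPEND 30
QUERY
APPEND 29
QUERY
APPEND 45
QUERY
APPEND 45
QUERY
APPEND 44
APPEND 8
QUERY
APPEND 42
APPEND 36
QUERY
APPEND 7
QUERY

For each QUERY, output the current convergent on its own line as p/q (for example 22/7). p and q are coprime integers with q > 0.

APPEND 7: p_0 = 7·1 + 0 = 7, q_0 = 7·0 + 1 = 1 → 7/1
APPEND 45: p_1 = 45·7 + 1 = 316, q_1 = 45·1 + 0 = 45 → 316/45
APPEND 44: p_2 = 44·316 + 7 = 13911, q_2 = 44·45 + 1 = 1981 → 13911/1981
APPEND 41: p_3 = 41·13911 + 316 = 570667, q_3 = 41·1981 + 45 = 81266 → 570667/81266
APPEND 5: p_4 = 5·570667 + 13911 = 2867246, q_4 = 5·81266 + 1981 = 408311 → 2867246/408311
APPEND 12: p_5 = 12·2867246 + 570667 = 34977619, q_5 = 12·408311 + 81266 = 4980998 → 34977619/4980998
APPEND 20: p_6 = 20·34977619 + 2867246 = 702419626, q_6 = 20·4980998 + 408311 = 100028271 → 702419626/100028271
APPEND 10: p_7 = 10·702419626 + 34977619 = 7059173879, q_7 = 10·100028271 + 4980998 = 1005263708 → 7059173879/1005263708
APPEND 23: p_8 = 23·7059173879 + 702419626 = 163063418843, q_8 = 23·1005263708 + 100028271 = 23221093555 → 163063418843/23221093555
APPEND 30: p_9 = 30·163063418843 + 7059173879 = 4898961739169, q_9 = 30·23221093555 + 1005263708 = 697638070358 → 4898961739169/697638070358
APPEND 29: p_10 = 29·4898961739169 + 163063418843 = 142232953854744, q_10 = 29·697638070358 + 23221093555 = 20254725133937 → 142232953854744/20254725133937
APPEND 45: p_11 = 45·142232953854744 + 4898961739169 = 6405381885202649, q_11 = 45·20254725133937 + 697638070358 = 912160269097523 → 6405381885202649/912160269097523
APPEND 45: p_12 = 45·6405381885202649 + 142232953854744 = 288384417787973949, q_12 = 45·912160269097523 + 20254725133937 = 41067466834522472 → 288384417787973949/41067466834522472
APPEND 44: p_13 = 44·288384417787973949 + 6405381885202649 = 12695319764556056405, q_13 = 44·41067466834522472 + 912160269097523 = 1807880700988086291 → 12695319764556056405/1807880700988086291
APPEND 8: p_14 = 8·12695319764556056405 + 288384417787973949 = 101850942534236425189, q_14 = 8·1807880700988086291 + 41067466834522472 = 14504113074739212800 → 101850942534236425189/14504113074739212800
APPEND 42: p_15 = 42·101850942534236425189 + 12695319764556056405 = 4290434906202485914343, q_15 = 42·14504113074739212800 + 1807880700988086291 = 610980629840035023891 → 4290434906202485914343/610980629840035023891
APPEND 36: p_16 = 36·4290434906202485914343 + 101850942534236425189 = 154557507565823729341537, q_16 = 36·610980629840035023891 + 14504113074739212800 = 22009806787316000072876 → 154557507565823729341537/22009806787316000072876
APPEND 7: p_17 = 7·154557507565823729341537 + 4290434906202485914343 = 1086192987866968591305102, q_17 = 7·22009806787316000072876 + 610980629840035023891 = 154679628141052035534023 → 1086192987866968591305102/154679628141052035534023

316/45
13911/1981
570667/81266
34977619/4980998
702419626/100028271
163063418843/23221093555
4898961739169/697638070358
142232953854744/20254725133937
6405381885202649/912160269097523
288384417787973949/41067466834522472
101850942534236425189/14504113074739212800
154557507565823729341537/22009806787316000072876
1086192987866968591305102/154679628141052035534023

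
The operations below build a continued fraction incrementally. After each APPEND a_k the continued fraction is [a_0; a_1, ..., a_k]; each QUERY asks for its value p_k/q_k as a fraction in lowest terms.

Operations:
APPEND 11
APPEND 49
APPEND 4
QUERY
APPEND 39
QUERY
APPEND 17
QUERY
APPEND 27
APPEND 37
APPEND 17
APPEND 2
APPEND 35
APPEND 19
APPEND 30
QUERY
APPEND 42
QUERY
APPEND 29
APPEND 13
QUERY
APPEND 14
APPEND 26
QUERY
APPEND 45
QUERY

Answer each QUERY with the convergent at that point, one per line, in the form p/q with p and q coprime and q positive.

APPEND 11: p_0 = 11·1 + 0 = 11, q_0 = 11·0 + 1 = 1 → 11/1
APPEND 49: p_1 = 49·11 + 1 = 540, q_1 = 49·1 + 0 = 49 → 540/49
APPEND 4: p_2 = 4·540 + 11 = 2171, q_2 = 4·49 + 1 = 197 → 2171/197
APPEND 39: p_3 = 39·2171 + 540 = 85209, q_3 = 39·197 + 49 = 7732 → 85209/7732
APPEND 17: p_4 = 17·85209 + 2171 = 1450724, q_4 = 17·7732 + 197 = 131641 → 1450724/131641
APPEND 27: p_5 = 27·1450724 + 85209 = 39254757, q_5 = 27·131641 + 7732 = 3562039 → 39254757/3562039
APPEND 37: p_6 = 37·39254757 + 1450724 = 1453876733, q_6 = 37·3562039 + 131641 = 131927084 → 1453876733/131927084
APPEND 17: p_7 = 17·1453876733 + 39254757 = 24755159218, q_7 = 17·131927084 + 3562039 = 2246322467 → 24755159218/2246322467
APPEND 2: p_8 = 2·24755159218 + 1453876733 = 50964195169, q_8 = 2·2246322467 + 131927084 = 4624572018 → 50964195169/4624572018
APPEND 35: p_9 = 35·50964195169 + 24755159218 = 1808501990133, q_9 = 35·4624572018 + 2246322467 = 164106343097 → 1808501990133/164106343097
APPEND 19: p_10 = 19·1808501990133 + 50964195169 = 34412502007696, q_10 = 19·164106343097 + 4624572018 = 3122645090861 → 34412502007696/3122645090861
APPEND 30: p_11 = 30·34412502007696 + 1808501990133 = 1034183562221013, q_11 = 30·3122645090861 + 164106343097 = 93843459068927 → 1034183562221013/93843459068927
APPEND 42: p_12 = 42·1034183562221013 + 34412502007696 = 43470122115290242, q_12 = 42·93843459068927 + 3122645090861 = 3944547925985795 → 43470122115290242/3944547925985795
APPEND 29: p_13 = 29·43470122115290242 + 1034183562221013 = 1261667724905638031, q_13 = 29·3944547925985795 + 93843459068927 = 114485733312656982 → 1261667724905638031/114485733312656982
APPEND 13: p_14 = 13·1261667724905638031 + 43470122115290242 = 16445150545888584645, q_14 = 13·114485733312656982 + 3944547925985795 = 1492259080990526561 → 16445150545888584645/1492259080990526561
APPEND 14: p_15 = 14·16445150545888584645 + 1261667724905638031 = 231493775367345823061, q_15 = 14·1492259080990526561 + 114485733312656982 = 21006112867180028836 → 231493775367345823061/21006112867180028836
APPEND 26: p_16 = 26·231493775367345823061 + 16445150545888584645 = 6035283310096879984231, q_16 = 26·21006112867180028836 + 1492259080990526561 = 547651193627671276297 → 6035283310096879984231/547651193627671276297
APPEND 45: p_17 = 45·6035283310096879984231 + 231493775367345823061 = 271819242729726945113456, q_17 = 45·547651193627671276297 + 21006112867180028836 = 24665309826112387462201 → 271819242729726945113456/24665309826112387462201

2171/197
85209/7732
1450724/131641
1034183562221013/93843459068927
43470122115290242/3944547925985795
16445150545888584645/1492259080990526561
6035283310096879984231/547651193627671276297
271819242729726945113456/24665309826112387462201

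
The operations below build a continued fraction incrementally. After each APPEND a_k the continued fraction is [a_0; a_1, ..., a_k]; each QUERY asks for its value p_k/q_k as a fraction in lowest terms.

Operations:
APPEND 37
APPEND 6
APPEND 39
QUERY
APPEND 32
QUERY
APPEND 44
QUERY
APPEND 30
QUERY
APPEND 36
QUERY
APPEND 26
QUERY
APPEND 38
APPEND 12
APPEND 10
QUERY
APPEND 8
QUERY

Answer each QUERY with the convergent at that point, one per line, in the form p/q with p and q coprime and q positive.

APPEND 37: p_0 = 37·1 + 0 = 37, q_0 = 37·0 + 1 = 1 → 37/1
APPEND 6: p_1 = 6·37 + 1 = 223, q_1 = 6·1 + 0 = 6 → 223/6
APPEND 39: p_2 = 39·223 + 37 = 8734, q_2 = 39·6 + 1 = 235 → 8734/235
APPEND 32: p_3 = 32·8734 + 223 = 279711, q_3 = 32·235 + 6 = 7526 → 279711/7526
APPEND 44: p_4 = 44·279711 + 8734 = 12316018, q_4 = 44·7526 + 235 = 331379 → 12316018/331379
APPEND 30: p_5 = 30·12316018 + 279711 = 369760251, q_5 = 30·331379 + 7526 = 9948896 → 369760251/9948896
APPEND 36: p_6 = 36·369760251 + 12316018 = 13323685054, q_6 = 36·9948896 + 331379 = 358491635 → 13323685054/358491635
APPEND 26: p_7 = 26·13323685054 + 369760251 = 346785571655, q_7 = 26·358491635 + 9948896 = 9330731406 → 346785571655/9330731406
APPEND 38: p_8 = 38·346785571655 + 13323685054 = 13191175407944, q_8 = 38·9330731406 + 358491635 = 354926285063 → 13191175407944/354926285063
APPEND 12: p_9 = 12·13191175407944 + 346785571655 = 158640890466983, q_9 = 12·354926285063 + 9330731406 = 4268446152162 → 158640890466983/4268446152162
APPEND 10: p_10 = 10·158640890466983 + 13191175407944 = 1599600080077774, q_10 = 10·4268446152162 + 354926285063 = 43039387806683 → 1599600080077774/43039387806683
APPEND 8: p_11 = 8·1599600080077774 + 158640890466983 = 12955441531089175, q_11 = 8·43039387806683 + 4268446152162 = 348583548605626 → 12955441531089175/348583548605626

8734/235
279711/7526
12316018/331379
369760251/9948896
13323685054/358491635
346785571655/9330731406
1599600080077774/43039387806683
12955441531089175/348583548605626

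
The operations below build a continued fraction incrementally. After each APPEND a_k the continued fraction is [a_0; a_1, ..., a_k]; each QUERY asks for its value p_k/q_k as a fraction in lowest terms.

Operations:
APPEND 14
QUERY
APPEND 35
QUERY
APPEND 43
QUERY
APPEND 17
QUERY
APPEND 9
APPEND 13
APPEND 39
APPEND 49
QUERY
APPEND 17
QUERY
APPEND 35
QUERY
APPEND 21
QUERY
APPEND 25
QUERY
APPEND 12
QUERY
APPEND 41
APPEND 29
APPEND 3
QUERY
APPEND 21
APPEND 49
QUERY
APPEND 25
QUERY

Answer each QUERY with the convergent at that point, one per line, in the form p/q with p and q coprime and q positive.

14/1
491/35
21127/1506
359650/25637
81827567985/5832930239
1392737734411/99278791318
48827648272370/3480590626369
1026773351454181/73191681945067
25718161434626895/1833272639253044
309644710566976921/22072463352981595
1120390248063600828491/79864993159870807417
1172093884086067882427035/83550593373199667019484
29326244520393288984790131/2090468318582645548879183

APPEND 14: p_0 = 14·1 + 0 = 14, q_0 = 14·0 + 1 = 1 → 14/1
APPEND 35: p_1 = 35·14 + 1 = 491, q_1 = 35·1 + 0 = 35 → 491/35
APPEND 43: p_2 = 43·491 + 14 = 21127, q_2 = 43·35 + 1 = 1506 → 21127/1506
APPEND 17: p_3 = 17·21127 + 491 = 359650, q_3 = 17·1506 + 35 = 25637 → 359650/25637
APPEND 9: p_4 = 9·359650 + 21127 = 3257977, q_4 = 9·25637 + 1506 = 232239 → 3257977/232239
APPEND 13: p_5 = 13·3257977 + 359650 = 42713351, q_5 = 13·232239 + 25637 = 3044744 → 42713351/3044744
APPEND 39: p_6 = 39·42713351 + 3257977 = 1669078666, q_6 = 39·3044744 + 232239 = 118977255 → 1669078666/118977255
APPEND 49: p_7 = 49·1669078666 + 42713351 = 81827567985, q_7 = 49·118977255 + 3044744 = 5832930239 → 81827567985/5832930239
APPEND 17: p_8 = 17·81827567985 + 1669078666 = 1392737734411, q_8 = 17·5832930239 + 118977255 = 99278791318 → 1392737734411/99278791318
APPEND 35: p_9 = 35·1392737734411 + 81827567985 = 48827648272370, q_9 = 35·99278791318 + 5832930239 = 3480590626369 → 48827648272370/3480590626369
APPEND 21: p_10 = 21·48827648272370 + 1392737734411 = 1026773351454181, q_10 = 21·3480590626369 + 99278791318 = 73191681945067 → 1026773351454181/73191681945067
APPEND 25: p_11 = 25·1026773351454181 + 48827648272370 = 25718161434626895, q_11 = 25·73191681945067 + 3480590626369 = 1833272639253044 → 25718161434626895/1833272639253044
APPEND 12: p_12 = 12·25718161434626895 + 1026773351454181 = 309644710566976921, q_12 = 12·1833272639253044 + 73191681945067 = 22072463352981595 → 309644710566976921/22072463352981595
APPEND 41: p_13 = 41·309644710566976921 + 25718161434626895 = 12721151294680680656, q_13 = 41·22072463352981595 + 1833272639253044 = 906804270111498439 → 12721151294680680656/906804270111498439
APPEND 29: p_14 = 29·12721151294680680656 + 309644710566976921 = 369223032256306715945, q_14 = 29·906804270111498439 + 22072463352981595 = 26319396296586436326 → 369223032256306715945/26319396296586436326
APPEND 3: p_15 = 3·369223032256306715945 + 12721151294680680656 = 1120390248063600828491, q_15 = 3·26319396296586436326 + 906804270111498439 = 79864993159870807417 → 1120390248063600828491/79864993159870807417
APPEND 21: p_16 = 21·1120390248063600828491 + 369223032256306715945 = 23897418241591924114256, q_16 = 21·79864993159870807417 + 26319396296586436326 = 1703484252653873392083 → 23897418241591924114256/1703484252653873392083
APPEND 49: p_17 = 49·23897418241591924114256 + 1120390248063600828491 = 1172093884086067882427035, q_17 = 49·1703484252653873392083 + 79864993159870807417 = 83550593373199667019484 → 1172093884086067882427035/83550593373199667019484
APPEND 25: p_18 = 25·1172093884086067882427035 + 23897418241591924114256 = 29326244520393288984790131, q_18 = 25·83550593373199667019484 + 1703484252653873392083 = 2090468318582645548879183 → 29326244520393288984790131/2090468318582645548879183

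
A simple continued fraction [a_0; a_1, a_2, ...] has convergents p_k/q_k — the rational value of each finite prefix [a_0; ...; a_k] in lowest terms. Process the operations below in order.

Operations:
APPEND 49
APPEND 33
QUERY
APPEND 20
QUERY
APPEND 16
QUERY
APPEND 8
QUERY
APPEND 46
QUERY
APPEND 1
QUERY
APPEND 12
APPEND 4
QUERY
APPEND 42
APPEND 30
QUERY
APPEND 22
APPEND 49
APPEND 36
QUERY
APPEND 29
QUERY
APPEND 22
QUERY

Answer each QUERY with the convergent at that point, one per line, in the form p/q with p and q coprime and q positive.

APPEND 49: p_0 = 49·1 + 0 = 49, q_0 = 49·0 + 1 = 1 → 49/1
APPEND 33: p_1 = 33·49 + 1 = 1618, q_1 = 33·1 + 0 = 33 → 1618/33
APPEND 20: p_2 = 20·1618 + 49 = 32409, q_2 = 20·33 + 1 = 661 → 32409/661
APPEND 16: p_3 = 16·32409 + 1618 = 520162, q_3 = 16·661 + 33 = 10609 → 520162/10609
APPEND 8: p_4 = 8·520162 + 32409 = 4193705, q_4 = 8·10609 + 661 = 85533 → 4193705/85533
APPEND 46: p_5 = 46·4193705 + 520162 = 193430592, q_5 = 46·85533 + 10609 = 3945127 → 193430592/3945127
APPEND 1: p_6 = 1·193430592 + 4193705 = 197624297, q_6 = 1·3945127 + 85533 = 4030660 → 197624297/4030660
APPEND 12: p_7 = 12·197624297 + 193430592 = 2564922156, q_7 = 12·4030660 + 3945127 = 52313047 → 2564922156/52313047
APPEND 4: p_8 = 4·2564922156 + 197624297 = 10457312921, q_8 = 4·52313047 + 4030660 = 213282848 → 10457312921/213282848
APPEND 42: p_9 = 42·10457312921 + 2564922156 = 441772064838, q_9 = 42·213282848 + 52313047 = 9010192663 → 441772064838/9010192663
APPEND 30: p_10 = 30·441772064838 + 10457312921 = 13263619258061, q_10 = 30·9010192663 + 213282848 = 270519062738 → 13263619258061/270519062738
APPEND 22: p_11 = 22·13263619258061 + 441772064838 = 292241395742180, q_11 = 22·270519062738 + 9010192663 = 5960429572899 → 292241395742180/5960429572899
APPEND 49: p_12 = 49·292241395742180 + 13263619258061 = 14333092010624881, q_12 = 49·5960429572899 + 270519062738 = 292331568134789 → 14333092010624881/292331568134789
APPEND 36: p_13 = 36·14333092010624881 + 292241395742180 = 516283553778237896, q_13 = 36·292331568134789 + 5960429572899 = 10529896882425303 → 516283553778237896/10529896882425303
APPEND 29: p_14 = 29·516283553778237896 + 14333092010624881 = 14986556151579523865, q_14 = 29·10529896882425303 + 292331568134789 = 305659341158468576 → 14986556151579523865/305659341158468576
APPEND 22: p_15 = 22·14986556151579523865 + 516283553778237896 = 330220518888527762926, q_15 = 22·305659341158468576 + 10529896882425303 = 6735035402368733975 → 330220518888527762926/6735035402368733975

1618/33
32409/661
520162/10609
4193705/85533
193430592/3945127
197624297/4030660
10457312921/213282848
13263619258061/270519062738
516283553778237896/10529896882425303
14986556151579523865/305659341158468576
330220518888527762926/6735035402368733975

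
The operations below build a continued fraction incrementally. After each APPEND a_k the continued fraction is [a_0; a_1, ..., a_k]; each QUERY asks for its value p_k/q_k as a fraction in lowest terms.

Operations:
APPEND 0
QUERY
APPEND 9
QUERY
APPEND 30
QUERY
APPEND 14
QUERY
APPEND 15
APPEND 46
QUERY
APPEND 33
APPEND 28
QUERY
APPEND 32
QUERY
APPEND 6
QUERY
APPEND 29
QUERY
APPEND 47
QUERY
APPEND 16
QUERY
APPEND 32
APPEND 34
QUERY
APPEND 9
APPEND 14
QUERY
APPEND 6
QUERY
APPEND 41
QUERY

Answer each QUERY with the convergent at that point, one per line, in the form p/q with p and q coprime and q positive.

APPEND 0: p_0 = 0·1 + 0 = 0, q_0 = 0·0 + 1 = 1 → 0/1
APPEND 9: p_1 = 9·0 + 1 = 1, q_1 = 9·1 + 0 = 9 → 1/9
APPEND 30: p_2 = 30·1 + 0 = 30, q_2 = 30·9 + 1 = 271 → 30/271
APPEND 14: p_3 = 14·30 + 1 = 421, q_3 = 14·271 + 9 = 3803 → 421/3803
APPEND 15: p_4 = 15·421 + 30 = 6345, q_4 = 15·3803 + 271 = 57316 → 6345/57316
APPEND 46: p_5 = 46·6345 + 421 = 292291, q_5 = 46·57316 + 3803 = 2640339 → 292291/2640339
APPEND 33: p_6 = 33·292291 + 6345 = 9651948, q_6 = 33·2640339 + 57316 = 87188503 → 9651948/87188503
APPEND 28: p_7 = 28·9651948 + 292291 = 270546835, q_7 = 28·87188503 + 2640339 = 2443918423 → 270546835/2443918423
APPEND 32: p_8 = 32·270546835 + 9651948 = 8667150668, q_8 = 32·2443918423 + 87188503 = 78292578039 → 8667150668/78292578039
APPEND 6: p_9 = 6·8667150668 + 270546835 = 52273450843, q_9 = 6·78292578039 + 2443918423 = 472199386657 → 52273450843/472199386657
APPEND 29: p_10 = 29·52273450843 + 8667150668 = 1524597225115, q_10 = 29·472199386657 + 78292578039 = 13772074791092 → 1524597225115/13772074791092
APPEND 47: p_11 = 47·1524597225115 + 52273450843 = 71708343031248, q_11 = 47·13772074791092 + 472199386657 = 647759714567981 → 71708343031248/647759714567981
APPEND 16: p_12 = 16·71708343031248 + 1524597225115 = 1148858085725083, q_12 = 16·647759714567981 + 13772074791092 = 10377927507878788 → 1148858085725083/10377927507878788
APPEND 32: p_13 = 32·1148858085725083 + 71708343031248 = 36835167086233904, q_13 = 32·10377927507878788 + 647759714567981 = 332741439966689197 → 36835167086233904/332741439966689197
APPEND 34: p_14 = 34·36835167086233904 + 1148858085725083 = 1253544539017677819, q_14 = 34·332741439966689197 + 10377927507878788 = 11323586886375311486 → 1253544539017677819/11323586886375311486
APPEND 9: p_15 = 9·1253544539017677819 + 36835167086233904 = 11318736018245334275, q_15 = 9·11323586886375311486 + 332741439966689197 = 102245023417344492571 → 11318736018245334275/102245023417344492571
APPEND 14: p_16 = 14·11318736018245334275 + 1253544539017677819 = 159715848794452357669, q_16 = 14·102245023417344492571 + 11323586886375311486 = 1442753914729198207480 → 159715848794452357669/1442753914729198207480
APPEND 6: p_17 = 6·159715848794452357669 + 11318736018245334275 = 969613828784959480289, q_17 = 6·1442753914729198207480 + 102245023417344492571 = 8758768511792533737451 → 969613828784959480289/8758768511792533737451
APPEND 41: p_18 = 41·969613828784959480289 + 159715848794452357669 = 39913882828977791049518, q_18 = 41·8758768511792533737451 + 1442753914729198207480 = 360552262898223081442971 → 39913882828977791049518/360552262898223081442971

0/1
1/9
30/271
421/3803
292291/2640339
270546835/2443918423
8667150668/78292578039
52273450843/472199386657
1524597225115/13772074791092
71708343031248/647759714567981
1148858085725083/10377927507878788
1253544539017677819/11323586886375311486
159715848794452357669/1442753914729198207480
969613828784959480289/8758768511792533737451
39913882828977791049518/360552262898223081442971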